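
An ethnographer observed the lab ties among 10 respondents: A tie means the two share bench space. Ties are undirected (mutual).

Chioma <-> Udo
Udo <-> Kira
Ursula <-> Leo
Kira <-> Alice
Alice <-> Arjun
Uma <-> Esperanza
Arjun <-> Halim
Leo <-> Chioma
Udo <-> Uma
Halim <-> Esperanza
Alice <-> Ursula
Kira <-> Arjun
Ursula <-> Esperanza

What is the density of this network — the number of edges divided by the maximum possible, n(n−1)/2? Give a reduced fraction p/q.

There are 13 edges and 10 nodes, so the maximum possible is C(10,2) = 45.
Density = 13/45.

13/45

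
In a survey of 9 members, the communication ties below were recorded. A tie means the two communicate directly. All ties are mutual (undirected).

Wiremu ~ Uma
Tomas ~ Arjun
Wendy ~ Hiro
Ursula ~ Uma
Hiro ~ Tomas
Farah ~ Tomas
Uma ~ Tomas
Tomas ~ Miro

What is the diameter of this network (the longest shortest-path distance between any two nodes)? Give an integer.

4

Eccentricity of each node (its greatest distance to any other): Arjun:3, Farah:3, Hiro:3, Miro:3, Tomas:2, Uma:3, Ursula:4, Wendy:4, Wiremu:4.
The maximum eccentricity is 4, realized for instance by the pair Ursula–Wendy via Ursula – Uma – Tomas – Hiro – Wendy. So the diameter is 4.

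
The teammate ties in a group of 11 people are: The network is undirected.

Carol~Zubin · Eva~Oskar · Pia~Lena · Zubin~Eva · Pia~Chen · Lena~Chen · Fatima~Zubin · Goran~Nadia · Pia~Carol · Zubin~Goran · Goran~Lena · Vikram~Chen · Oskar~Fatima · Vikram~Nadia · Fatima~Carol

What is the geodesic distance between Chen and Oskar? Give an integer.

4

One shortest route is Chen – Pia – Carol – Fatima – Oskar, which uses 4 edges, and at distance 3 from Chen we only reach {Fatima, Zubin}, which does not include Oskar. So d(Chen,Oskar) = 4.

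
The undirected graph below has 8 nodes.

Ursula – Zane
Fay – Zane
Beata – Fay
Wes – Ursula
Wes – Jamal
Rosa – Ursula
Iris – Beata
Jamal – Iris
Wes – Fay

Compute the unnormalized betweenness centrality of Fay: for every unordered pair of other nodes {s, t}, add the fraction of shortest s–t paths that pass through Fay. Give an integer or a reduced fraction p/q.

Pairs whose geodesics pass through Fay — Rosa–Beata: 2/2; Wes–Beata: 1; Wes–Zane: 1/2; Iris–Zane: 1; Beata–Zane: 1; Beata–Ursula: 2/2; Zane–Jamal: 1/2.
All other pairs contribute 0.
Summing the contributions gives betweenness(Fay) = 6.

6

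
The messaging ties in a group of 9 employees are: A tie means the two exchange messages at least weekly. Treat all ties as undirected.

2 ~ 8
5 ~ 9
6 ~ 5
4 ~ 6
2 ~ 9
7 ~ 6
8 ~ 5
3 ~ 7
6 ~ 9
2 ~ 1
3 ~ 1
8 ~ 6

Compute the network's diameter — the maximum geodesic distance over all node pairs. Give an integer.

4

Eccentricity of each node (its greatest distance to any other): 1:4, 2:3, 3:3, 4:4, 5:3, 6:3, 7:3, 8:3, 9:3.
The maximum eccentricity is 4, realized for instance by the pair 4–1 via 4 – 6 – 7 – 3 – 1. So the diameter is 4.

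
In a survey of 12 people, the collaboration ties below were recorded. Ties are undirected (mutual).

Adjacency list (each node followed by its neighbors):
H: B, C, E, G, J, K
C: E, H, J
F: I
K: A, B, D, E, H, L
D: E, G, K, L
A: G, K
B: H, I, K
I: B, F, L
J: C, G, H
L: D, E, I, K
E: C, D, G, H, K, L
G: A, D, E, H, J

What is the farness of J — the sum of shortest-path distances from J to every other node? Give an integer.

Distances from J: A:2, B:2, C:1, D:2, E:2, F:4, G:1, H:1, I:3, K:2, L:3.
Sum = 2 + 2 + 1 + 2 + 2 + 4 + 1 + 1 + 3 + 2 + 3 = 23.

23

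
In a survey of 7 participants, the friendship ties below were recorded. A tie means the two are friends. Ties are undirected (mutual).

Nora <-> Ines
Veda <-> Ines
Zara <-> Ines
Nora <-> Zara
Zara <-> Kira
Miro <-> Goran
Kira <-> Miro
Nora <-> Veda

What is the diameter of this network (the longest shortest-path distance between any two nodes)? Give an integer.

5

Eccentricity of each node (its greatest distance to any other): Goran:5, Ines:4, Kira:3, Miro:4, Nora:4, Veda:5, Zara:3.
The maximum eccentricity is 5, realized for instance by the pair Goran–Veda via Goran – Miro – Kira – Zara – Ines – Veda. So the diameter is 5.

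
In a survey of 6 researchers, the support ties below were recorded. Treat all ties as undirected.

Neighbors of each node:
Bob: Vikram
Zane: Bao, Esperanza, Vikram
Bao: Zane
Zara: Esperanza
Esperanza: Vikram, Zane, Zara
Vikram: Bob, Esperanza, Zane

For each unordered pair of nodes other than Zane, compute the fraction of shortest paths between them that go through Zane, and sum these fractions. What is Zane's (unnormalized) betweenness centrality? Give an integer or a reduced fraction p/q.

4

Pairs whose geodesics pass through Zane — Vikram–Bao: 1; Bob–Bao: 1; Esperanza–Bao: 1; Zara–Bao: 1.
All other pairs contribute 0.
Summing the contributions gives betweenness(Zane) = 4.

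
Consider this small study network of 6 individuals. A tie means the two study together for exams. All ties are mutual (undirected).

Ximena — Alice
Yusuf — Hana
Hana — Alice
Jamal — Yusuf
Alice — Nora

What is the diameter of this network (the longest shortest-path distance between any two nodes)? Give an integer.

Eccentricity of each node (its greatest distance to any other): Alice:3, Hana:2, Jamal:4, Nora:4, Ximena:4, Yusuf:3.
The maximum eccentricity is 4, realized for instance by the pair Jamal–Nora via Jamal – Yusuf – Hana – Alice – Nora. So the diameter is 4.

4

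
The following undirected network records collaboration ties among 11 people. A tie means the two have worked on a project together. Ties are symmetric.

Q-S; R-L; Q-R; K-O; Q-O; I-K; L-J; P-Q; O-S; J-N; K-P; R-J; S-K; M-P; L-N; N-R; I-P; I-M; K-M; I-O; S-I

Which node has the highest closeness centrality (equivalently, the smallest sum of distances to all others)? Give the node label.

Q

Farness (sum of distances to all others) for each node — I:22, J:26, K:22, L:26, M:24, N:26, O:19, P:19, Q:16, R:19, S:19.
The smallest farness is 16, for Q, so Q has the highest closeness.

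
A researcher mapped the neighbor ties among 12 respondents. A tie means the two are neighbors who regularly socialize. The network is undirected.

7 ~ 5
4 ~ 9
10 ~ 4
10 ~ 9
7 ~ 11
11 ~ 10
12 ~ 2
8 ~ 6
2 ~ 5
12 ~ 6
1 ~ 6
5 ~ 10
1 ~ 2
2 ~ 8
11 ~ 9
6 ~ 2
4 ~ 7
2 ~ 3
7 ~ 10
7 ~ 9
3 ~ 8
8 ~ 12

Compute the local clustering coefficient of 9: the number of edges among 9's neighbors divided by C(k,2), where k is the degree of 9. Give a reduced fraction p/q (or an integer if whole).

9's neighbors: 4, 7, 10, and 11 (k = 4).
Possible neighbor pairs: C(4,2) = 6. Edges among them: 4–7, 4–10, 7–10, 7–11, 10–11 → e = 5.
Clustering(9) = 5/6.

5/6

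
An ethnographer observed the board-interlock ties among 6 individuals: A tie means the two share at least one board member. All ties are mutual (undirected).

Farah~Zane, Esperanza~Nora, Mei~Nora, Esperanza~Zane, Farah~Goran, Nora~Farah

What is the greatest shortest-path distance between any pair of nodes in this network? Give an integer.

3

Eccentricity of each node (its greatest distance to any other): Esperanza:3, Farah:2, Goran:3, Mei:3, Nora:2, Zane:3.
The maximum eccentricity is 3, realized for instance by the pair Zane–Mei via Zane – Farah – Nora – Mei. So the diameter is 3.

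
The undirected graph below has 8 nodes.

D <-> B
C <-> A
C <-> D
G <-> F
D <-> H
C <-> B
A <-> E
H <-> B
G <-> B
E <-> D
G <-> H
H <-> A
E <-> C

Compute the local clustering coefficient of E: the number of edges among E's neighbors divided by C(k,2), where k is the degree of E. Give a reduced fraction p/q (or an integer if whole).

2/3

E's neighbors: A, C, and D (k = 3).
Possible neighbor pairs: C(3,2) = 3. Edges among them: A–C, C–D → e = 2.
Clustering(E) = 2/3.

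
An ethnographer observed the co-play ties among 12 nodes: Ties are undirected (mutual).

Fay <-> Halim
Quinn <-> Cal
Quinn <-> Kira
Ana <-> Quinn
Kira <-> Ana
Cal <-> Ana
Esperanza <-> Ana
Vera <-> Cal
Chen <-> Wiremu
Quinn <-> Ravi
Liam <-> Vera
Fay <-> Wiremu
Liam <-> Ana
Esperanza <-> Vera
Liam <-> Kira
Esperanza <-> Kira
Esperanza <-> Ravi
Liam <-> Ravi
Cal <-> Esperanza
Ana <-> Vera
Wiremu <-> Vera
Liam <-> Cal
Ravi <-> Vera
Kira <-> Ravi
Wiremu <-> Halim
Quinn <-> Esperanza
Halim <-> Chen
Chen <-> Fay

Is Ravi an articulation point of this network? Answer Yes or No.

No

Even without Ravi, every remaining node can still reach every other (the residual graph is connected), so Ravi is not a cut vertex.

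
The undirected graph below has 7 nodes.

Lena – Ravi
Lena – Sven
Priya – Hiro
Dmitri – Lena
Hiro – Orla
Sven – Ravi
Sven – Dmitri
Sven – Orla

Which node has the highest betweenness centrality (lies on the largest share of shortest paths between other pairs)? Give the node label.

Unnormalized betweenness of each node: Dmitri:0, Hiro:5, Lena:1/2, Orla:8, Priya:0, Ravi:0, Sven:19/2.
Sven has the largest value, 19/2, making it the main broker — the node through which the most shortest paths run.

Sven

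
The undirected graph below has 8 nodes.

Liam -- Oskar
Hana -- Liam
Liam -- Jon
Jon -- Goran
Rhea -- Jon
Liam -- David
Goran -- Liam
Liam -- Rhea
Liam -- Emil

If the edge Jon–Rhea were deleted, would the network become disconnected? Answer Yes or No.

No

Even without that edge, Jon still reaches Rhea via Jon – Liam – Rhea, so the network stays connected. Not a bridge.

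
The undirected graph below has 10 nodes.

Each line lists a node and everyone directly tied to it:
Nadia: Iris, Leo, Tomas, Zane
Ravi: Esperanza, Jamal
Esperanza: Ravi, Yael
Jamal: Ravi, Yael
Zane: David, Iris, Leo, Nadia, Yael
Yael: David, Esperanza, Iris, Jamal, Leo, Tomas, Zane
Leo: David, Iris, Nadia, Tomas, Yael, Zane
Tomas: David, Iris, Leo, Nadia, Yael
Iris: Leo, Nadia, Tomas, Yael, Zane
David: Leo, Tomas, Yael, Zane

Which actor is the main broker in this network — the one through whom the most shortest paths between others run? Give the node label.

Yael

Unnormalized betweenness of each node: David:1/5, Esperanza:7/2, Iris:6/5, Jamal:7/2, Leo:107/60, Nadia:1/5, Ravi:1/2, Tomas:19/12, Yael:379/20, Zane:19/12.
Yael has the largest value, 379/20, making it the main broker — the node through which the most shortest paths run.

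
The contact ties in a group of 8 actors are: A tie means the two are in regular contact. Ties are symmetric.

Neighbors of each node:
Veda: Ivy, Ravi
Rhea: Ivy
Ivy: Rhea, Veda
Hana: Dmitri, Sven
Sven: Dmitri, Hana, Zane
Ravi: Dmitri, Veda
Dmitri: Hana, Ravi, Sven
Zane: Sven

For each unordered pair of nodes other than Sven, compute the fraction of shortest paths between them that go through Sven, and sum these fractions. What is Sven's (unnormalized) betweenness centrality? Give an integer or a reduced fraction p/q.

6

Pairs whose geodesics pass through Sven — Dmitri–Zane: 1; Zane–Hana: 1; Zane–Veda: 1; Zane–Rhea: 1; Zane–Ivy: 1; Zane–Ravi: 1.
All other pairs contribute 0.
Summing the contributions gives betweenness(Sven) = 6.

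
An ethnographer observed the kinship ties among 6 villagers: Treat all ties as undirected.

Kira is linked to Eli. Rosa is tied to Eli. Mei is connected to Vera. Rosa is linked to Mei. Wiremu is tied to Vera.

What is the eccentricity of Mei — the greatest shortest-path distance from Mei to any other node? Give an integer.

3

Distances from Mei: Eli:2, Kira:3, Rosa:1, Vera:1, Wiremu:2.
The largest is 3 (to Kira), so the eccentricity of Mei is 3.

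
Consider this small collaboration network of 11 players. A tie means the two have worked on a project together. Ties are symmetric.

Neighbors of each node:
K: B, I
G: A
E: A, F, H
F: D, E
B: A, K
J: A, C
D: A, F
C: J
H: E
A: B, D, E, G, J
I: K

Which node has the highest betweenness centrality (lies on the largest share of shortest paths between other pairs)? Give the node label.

A

Unnormalized betweenness of each node: A:36, B:16, C:0, D:7/2, E:25/2, F:1, G:0, H:0, I:0, J:9, K:9.
A has the largest value, 36, making it the main broker — the node through which the most shortest paths run.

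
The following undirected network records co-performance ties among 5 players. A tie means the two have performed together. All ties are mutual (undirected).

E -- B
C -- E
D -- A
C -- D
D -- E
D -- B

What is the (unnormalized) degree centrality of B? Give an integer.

2

B is directly tied to D and E. That is 2 neighbors, so the degree of B is 2.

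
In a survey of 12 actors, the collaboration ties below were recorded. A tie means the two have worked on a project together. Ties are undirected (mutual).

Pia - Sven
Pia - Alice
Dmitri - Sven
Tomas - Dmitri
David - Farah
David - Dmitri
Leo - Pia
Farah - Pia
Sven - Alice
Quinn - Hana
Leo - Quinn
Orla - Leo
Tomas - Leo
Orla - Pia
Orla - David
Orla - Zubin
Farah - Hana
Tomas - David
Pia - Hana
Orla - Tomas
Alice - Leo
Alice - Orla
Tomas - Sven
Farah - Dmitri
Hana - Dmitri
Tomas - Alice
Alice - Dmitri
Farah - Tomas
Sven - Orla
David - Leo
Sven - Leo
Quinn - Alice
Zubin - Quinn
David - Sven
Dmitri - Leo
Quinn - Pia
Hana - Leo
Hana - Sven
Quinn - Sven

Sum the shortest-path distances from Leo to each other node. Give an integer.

Distances from Leo: Alice:1, David:1, Dmitri:1, Farah:2, Hana:1, Orla:1, Pia:1, Quinn:1, Sven:1, Tomas:1, Zubin:2.
Sum = 1 + 1 + 1 + 2 + 1 + 1 + 1 + 1 + 1 + 1 + 2 = 13.

13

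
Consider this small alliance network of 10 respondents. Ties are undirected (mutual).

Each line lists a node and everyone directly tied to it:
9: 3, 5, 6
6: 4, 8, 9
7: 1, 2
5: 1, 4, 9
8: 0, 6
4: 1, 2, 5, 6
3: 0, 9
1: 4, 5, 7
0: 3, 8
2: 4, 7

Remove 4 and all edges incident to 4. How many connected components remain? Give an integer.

1

4's neighbors (1, 2, 5, and 6) remain reachable from one another through other ties, so the rest of the network stays in one piece.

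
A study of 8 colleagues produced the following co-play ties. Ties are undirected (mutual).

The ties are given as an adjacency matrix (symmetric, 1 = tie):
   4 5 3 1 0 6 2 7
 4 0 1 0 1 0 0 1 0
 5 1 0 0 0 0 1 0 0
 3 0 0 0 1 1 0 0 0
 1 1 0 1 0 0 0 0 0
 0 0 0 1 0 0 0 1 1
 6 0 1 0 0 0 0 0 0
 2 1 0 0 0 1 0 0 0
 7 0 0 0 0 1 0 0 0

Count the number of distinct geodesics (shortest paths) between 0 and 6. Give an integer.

1

The shortest distance is 4, and the only length-4 path is 0–2–4–5–6. So there is exactly 1 shortest path.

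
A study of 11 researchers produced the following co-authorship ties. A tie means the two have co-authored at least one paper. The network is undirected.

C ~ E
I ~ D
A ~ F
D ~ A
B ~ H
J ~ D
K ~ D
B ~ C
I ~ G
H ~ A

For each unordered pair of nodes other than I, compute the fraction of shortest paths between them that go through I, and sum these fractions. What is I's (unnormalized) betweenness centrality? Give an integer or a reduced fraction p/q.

9

Pairs whose geodesics pass through I — D–G: 1; A–G: 1; C–G: 1; B–G: 1; K–G: 1; G–E: 1; G–F: 1; G–J: 1; G–H: 1.
All other pairs contribute 0.
Summing the contributions gives betweenness(I) = 9.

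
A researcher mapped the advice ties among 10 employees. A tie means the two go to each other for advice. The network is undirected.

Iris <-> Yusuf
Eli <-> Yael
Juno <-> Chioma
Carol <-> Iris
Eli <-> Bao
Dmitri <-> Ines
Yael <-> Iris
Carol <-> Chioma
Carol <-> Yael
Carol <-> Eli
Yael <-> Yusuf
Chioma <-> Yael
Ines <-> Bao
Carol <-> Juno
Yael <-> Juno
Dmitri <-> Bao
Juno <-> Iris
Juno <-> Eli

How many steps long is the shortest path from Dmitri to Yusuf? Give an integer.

One shortest route is Dmitri – Bao – Eli – Yael – Yusuf, which uses 4 edges, and at distance 3 from Dmitri we only reach {Carol, Juno, Yael}, which does not include Yusuf. So d(Dmitri,Yusuf) = 4.

4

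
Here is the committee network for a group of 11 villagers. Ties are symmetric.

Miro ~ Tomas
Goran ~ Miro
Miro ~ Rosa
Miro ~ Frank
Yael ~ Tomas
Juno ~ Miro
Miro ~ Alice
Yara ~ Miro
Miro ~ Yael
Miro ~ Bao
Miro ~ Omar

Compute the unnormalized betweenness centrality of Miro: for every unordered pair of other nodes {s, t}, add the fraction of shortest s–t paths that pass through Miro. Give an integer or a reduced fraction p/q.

Pairs whose geodesics pass through Miro — Goran–Alice: 1; Goran–Yara: 1; Goran–Tomas: 1; Goran–Yael: 1; Goran–Juno: 1; Goran–Rosa: 1; Goran–Bao: 1; Goran–Omar: 1; Goran–Frank: 1; Alice–Yara: 1; Alice–Tomas: 1; Alice–Yael: 1; Alice–Juno: 1; Alice–Rosa: 1 … (+30 more pairs).
All other pairs contribute 0.
Summing the contributions gives betweenness(Miro) = 44.

44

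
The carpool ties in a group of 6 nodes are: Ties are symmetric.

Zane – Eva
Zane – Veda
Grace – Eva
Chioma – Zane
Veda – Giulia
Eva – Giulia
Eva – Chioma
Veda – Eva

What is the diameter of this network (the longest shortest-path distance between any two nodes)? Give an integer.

2

Eccentricity of each node (its greatest distance to any other): Chioma:2, Eva:1, Giulia:2, Grace:2, Veda:2, Zane:2.
The maximum eccentricity is 2, realized for instance by the pair Zane–Grace via Zane – Eva – Grace. So the diameter is 2.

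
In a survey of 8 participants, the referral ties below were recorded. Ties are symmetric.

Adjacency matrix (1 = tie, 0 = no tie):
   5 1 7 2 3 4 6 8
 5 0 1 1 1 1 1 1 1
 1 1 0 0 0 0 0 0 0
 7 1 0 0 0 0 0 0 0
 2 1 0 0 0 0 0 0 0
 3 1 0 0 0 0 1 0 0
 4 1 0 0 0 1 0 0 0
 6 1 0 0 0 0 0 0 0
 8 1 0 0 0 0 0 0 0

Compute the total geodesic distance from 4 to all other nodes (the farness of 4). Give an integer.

Distances from 4: 1:2, 2:2, 3:1, 5:1, 6:2, 7:2, 8:2.
Sum = 2 + 2 + 1 + 1 + 2 + 2 + 2 = 12.

12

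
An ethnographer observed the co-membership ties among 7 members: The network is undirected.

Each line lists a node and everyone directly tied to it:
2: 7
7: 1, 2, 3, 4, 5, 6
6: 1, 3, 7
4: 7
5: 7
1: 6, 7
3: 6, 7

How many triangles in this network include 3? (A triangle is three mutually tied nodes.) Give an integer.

1

3's neighbors: 6 and 7.
Neighbor pairs that are themselves tied: 3–6–7. Each forms one triangle with 3, for 1 in total.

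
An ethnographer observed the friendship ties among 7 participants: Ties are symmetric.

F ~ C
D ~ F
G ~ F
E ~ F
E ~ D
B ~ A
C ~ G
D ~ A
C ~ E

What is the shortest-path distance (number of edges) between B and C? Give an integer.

One shortest route is B – A – D – F – C, which uses 4 edges, and at distance 3 from B we only reach {E, F}, which does not include C. So d(B,C) = 4.

4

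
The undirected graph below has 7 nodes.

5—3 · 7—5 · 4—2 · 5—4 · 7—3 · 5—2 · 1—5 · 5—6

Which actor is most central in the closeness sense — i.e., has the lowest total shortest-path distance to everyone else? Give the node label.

5

Farness (sum of distances to all others) for each node — 1:11, 2:10, 3:10, 4:10, 5:6, 6:11, 7:10.
The smallest farness is 6, for 5, so 5 has the highest closeness.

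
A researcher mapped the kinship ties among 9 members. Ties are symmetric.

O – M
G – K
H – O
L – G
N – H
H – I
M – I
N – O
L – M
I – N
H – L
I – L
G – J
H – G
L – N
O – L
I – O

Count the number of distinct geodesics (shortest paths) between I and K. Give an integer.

2

The shortest distance is 3. The length-3 paths are: I–H–G–K; I–L–G–K.
That gives 2 distinct shortest paths.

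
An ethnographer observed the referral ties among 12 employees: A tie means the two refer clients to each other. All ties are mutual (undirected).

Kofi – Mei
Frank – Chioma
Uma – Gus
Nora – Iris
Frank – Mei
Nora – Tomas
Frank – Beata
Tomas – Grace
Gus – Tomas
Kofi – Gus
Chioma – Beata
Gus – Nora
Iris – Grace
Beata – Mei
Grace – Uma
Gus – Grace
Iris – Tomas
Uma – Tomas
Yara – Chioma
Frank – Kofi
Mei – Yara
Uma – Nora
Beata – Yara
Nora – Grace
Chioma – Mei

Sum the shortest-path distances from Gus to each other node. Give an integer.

Distances from Gus: Beata:3, Chioma:3, Frank:2, Grace:1, Iris:2, Kofi:1, Mei:2, Nora:1, Tomas:1, Uma:1, Yara:3.
Sum = 3 + 3 + 2 + 1 + 2 + 1 + 2 + 1 + 1 + 1 + 3 = 20.

20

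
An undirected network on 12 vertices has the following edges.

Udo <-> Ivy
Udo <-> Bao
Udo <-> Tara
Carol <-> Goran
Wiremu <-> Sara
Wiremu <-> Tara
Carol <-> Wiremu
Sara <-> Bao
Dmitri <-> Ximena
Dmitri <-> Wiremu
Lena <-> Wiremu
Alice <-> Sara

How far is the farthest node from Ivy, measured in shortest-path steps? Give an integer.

5

Distances from Ivy: Alice:4, Bao:2, Carol:4, Dmitri:4, Goran:5, Lena:4, Sara:3, Tara:2, Udo:1, Wiremu:3, Ximena:5.
The largest is 5 (to Goran and Ximena), so the eccentricity of Ivy is 5.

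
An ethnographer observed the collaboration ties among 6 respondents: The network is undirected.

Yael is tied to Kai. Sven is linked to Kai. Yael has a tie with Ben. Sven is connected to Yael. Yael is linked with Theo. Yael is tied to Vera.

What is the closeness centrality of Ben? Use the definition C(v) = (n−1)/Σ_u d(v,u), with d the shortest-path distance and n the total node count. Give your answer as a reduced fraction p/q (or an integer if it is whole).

Distances from Ben: Kai:2, Sven:2, Theo:2, Vera:2, Yael:1. Sum = 9.
n = 6, so closeness = 5/9.

5/9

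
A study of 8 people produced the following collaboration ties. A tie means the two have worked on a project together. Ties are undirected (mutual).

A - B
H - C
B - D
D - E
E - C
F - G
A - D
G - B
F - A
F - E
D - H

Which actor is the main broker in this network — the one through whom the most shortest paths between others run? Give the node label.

D

Unnormalized betweenness of each node: A:4/3, B:5/2, C:5/6, D:22/3, E:29/6, F:10/3, G:1/2, H:4/3.
D has the largest value, 22/3, making it the main broker — the node through which the most shortest paths run.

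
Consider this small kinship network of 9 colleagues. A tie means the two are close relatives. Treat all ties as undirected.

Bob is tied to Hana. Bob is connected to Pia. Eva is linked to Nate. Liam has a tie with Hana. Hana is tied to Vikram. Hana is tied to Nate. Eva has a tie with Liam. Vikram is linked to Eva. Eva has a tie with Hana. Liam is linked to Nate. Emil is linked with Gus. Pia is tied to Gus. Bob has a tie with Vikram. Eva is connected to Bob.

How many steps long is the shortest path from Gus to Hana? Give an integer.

3

One shortest route is Gus – Pia – Bob – Hana, which uses 3 edges, and at distance 2 from Gus we only reach {Bob}, which does not include Hana. So d(Gus,Hana) = 3.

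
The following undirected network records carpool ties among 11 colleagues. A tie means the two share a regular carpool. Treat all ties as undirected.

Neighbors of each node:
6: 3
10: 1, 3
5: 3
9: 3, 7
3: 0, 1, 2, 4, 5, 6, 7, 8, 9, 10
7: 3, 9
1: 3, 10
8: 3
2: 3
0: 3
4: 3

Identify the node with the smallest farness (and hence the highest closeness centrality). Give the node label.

3

Farness (sum of distances to all others) for each node — 0:19, 1:18, 2:19, 3:10, 4:19, 5:19, 6:19, 7:18, 8:19, 9:18, 10:18.
The smallest farness is 10, for 3, so 3 has the highest closeness.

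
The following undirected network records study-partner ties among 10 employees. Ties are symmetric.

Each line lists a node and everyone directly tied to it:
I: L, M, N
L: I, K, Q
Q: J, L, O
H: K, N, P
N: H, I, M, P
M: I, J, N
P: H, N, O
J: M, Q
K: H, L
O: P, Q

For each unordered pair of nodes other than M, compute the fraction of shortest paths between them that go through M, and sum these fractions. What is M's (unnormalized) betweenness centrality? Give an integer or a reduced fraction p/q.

23/6

Pairs whose geodesics pass through M — N–J: 1; N–Q: 1/3; J–P: 1/2; J–H: 1; J–I: 1.
All other pairs contribute 0.
Summing the contributions gives betweenness(M) = 23/6.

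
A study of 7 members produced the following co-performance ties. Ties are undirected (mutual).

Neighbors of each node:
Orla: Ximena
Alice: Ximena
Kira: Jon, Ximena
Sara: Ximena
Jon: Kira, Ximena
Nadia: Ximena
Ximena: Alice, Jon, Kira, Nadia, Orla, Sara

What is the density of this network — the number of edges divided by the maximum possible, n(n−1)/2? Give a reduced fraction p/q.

There are 7 edges and 7 nodes, so the maximum possible is C(7,2) = 21.
Density = 7/21 = 1/3.

1/3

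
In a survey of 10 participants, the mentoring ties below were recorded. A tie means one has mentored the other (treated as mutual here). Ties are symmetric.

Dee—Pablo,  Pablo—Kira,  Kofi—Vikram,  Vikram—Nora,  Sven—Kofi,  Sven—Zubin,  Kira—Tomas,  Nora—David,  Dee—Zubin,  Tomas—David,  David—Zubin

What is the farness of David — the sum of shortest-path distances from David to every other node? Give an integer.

17

Distances from David: Dee:2, Kira:2, Kofi:3, Nora:1, Pablo:3, Sven:2, Tomas:1, Vikram:2, Zubin:1.
Sum = 2 + 2 + 3 + 1 + 3 + 2 + 1 + 2 + 1 = 17.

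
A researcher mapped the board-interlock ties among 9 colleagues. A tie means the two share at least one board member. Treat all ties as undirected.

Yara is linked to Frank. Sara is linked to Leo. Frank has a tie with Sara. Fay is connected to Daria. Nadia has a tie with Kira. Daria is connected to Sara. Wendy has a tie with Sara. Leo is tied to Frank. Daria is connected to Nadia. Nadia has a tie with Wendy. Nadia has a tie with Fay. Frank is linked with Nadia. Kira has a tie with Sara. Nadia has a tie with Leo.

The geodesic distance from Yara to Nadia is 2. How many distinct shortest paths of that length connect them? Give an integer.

The shortest distance is 2, and the only length-2 path is Yara–Frank–Nadia. So there is exactly 1 shortest path.

1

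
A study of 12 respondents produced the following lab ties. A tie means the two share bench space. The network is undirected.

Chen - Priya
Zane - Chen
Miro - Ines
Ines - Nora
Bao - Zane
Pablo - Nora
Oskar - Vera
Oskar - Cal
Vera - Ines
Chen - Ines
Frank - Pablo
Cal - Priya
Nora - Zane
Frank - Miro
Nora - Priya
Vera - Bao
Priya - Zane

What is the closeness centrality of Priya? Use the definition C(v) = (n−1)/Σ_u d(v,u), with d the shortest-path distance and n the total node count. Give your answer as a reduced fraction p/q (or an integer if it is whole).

Distances from Priya: Bao:2, Cal:1, Chen:1, Frank:3, Ines:2, Miro:3, Nora:1, Oskar:2, Pablo:2, Vera:3, Zane:1. Sum = 21.
n = 12, so closeness = 11/21.

11/21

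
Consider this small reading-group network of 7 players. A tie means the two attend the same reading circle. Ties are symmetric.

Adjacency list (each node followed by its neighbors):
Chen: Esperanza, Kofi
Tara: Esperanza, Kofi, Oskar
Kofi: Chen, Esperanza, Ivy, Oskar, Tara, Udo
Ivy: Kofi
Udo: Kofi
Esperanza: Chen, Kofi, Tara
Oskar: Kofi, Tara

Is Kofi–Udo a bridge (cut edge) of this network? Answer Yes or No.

Without the Kofi–Udo edge there is no alternate route between Kofi and Udo, so the network disconnects. It is a bridge.

Yes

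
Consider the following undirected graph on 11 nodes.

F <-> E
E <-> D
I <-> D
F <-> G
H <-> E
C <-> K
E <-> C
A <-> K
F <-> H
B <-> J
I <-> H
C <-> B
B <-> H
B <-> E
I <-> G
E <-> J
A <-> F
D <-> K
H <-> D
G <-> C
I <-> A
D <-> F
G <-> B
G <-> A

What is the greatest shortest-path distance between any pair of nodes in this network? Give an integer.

Eccentricity of each node (its greatest distance to any other): A:3, B:2, C:2, D:2, E:2, F:2, G:2, H:2, I:3, J:3, K:3.
The maximum eccentricity is 3, realized for instance by the pair K–J via K – C – B – J. So the diameter is 3.

3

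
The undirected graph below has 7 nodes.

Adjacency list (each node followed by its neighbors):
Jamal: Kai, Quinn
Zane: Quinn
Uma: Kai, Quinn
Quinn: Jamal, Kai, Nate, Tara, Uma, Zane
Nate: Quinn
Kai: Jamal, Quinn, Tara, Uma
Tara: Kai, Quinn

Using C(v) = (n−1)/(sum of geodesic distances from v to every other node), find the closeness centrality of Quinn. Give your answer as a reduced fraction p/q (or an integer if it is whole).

Distances from Quinn: Jamal:1, Kai:1, Nate:1, Tara:1, Uma:1, Zane:1. Sum = 6.
n = 7, so closeness = 6/6 = 1.

1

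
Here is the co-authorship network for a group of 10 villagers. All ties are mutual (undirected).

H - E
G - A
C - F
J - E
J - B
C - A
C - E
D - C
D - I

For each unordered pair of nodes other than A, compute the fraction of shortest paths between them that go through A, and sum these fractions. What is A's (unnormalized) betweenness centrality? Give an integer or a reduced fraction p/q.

Pairs whose geodesics pass through A — I–G: 1; E–G: 1; B–G: 1; G–J: 1; G–F: 1; G–D: 1; G–C: 1; G–H: 1.
All other pairs contribute 0.
Summing the contributions gives betweenness(A) = 8.

8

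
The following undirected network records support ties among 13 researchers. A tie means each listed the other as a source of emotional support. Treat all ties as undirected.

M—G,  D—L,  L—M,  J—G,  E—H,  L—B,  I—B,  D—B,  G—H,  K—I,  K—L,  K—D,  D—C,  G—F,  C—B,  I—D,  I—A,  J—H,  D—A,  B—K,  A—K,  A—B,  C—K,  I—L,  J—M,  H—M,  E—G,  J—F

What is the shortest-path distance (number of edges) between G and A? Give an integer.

One shortest route is G – M – L – D – A, which uses 4 edges, and at distance 3 from G we only reach {B, D, I, K}, which does not include A. So d(G,A) = 4.

4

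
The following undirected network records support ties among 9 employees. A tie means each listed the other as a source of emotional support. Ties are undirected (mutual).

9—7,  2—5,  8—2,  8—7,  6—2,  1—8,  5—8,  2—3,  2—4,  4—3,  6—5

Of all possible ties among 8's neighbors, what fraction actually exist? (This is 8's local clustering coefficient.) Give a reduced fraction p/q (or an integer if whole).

8's neighbors: 1, 2, 5, and 7 (k = 4).
Possible neighbor pairs: C(4,2) = 6. Edges among them: 2–5 → e = 1.
Clustering(8) = 1/6.

1/6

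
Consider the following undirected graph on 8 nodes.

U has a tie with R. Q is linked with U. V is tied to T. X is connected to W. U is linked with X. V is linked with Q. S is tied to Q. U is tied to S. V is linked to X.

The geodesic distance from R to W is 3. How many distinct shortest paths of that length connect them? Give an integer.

The shortest distance is 3, and the only length-3 path is R–U–X–W. So there is exactly 1 shortest path.

1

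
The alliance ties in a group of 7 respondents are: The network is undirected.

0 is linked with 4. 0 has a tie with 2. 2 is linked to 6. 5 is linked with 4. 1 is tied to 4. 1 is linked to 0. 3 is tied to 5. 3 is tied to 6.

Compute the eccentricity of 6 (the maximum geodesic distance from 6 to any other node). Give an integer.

3

Distances from 6: 0:2, 1:3, 2:1, 3:1, 4:3, 5:2.
The largest is 3 (to 4 and 1), so the eccentricity of 6 is 3.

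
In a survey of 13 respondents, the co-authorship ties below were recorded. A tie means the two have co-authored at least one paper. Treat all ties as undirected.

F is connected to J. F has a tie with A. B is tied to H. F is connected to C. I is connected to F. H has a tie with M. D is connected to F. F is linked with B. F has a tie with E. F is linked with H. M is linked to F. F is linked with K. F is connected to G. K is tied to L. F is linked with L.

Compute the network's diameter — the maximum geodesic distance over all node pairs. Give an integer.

2

Eccentricity of each node (its greatest distance to any other): A:2, B:2, C:2, D:2, E:2, F:1, G:2, H:2, I:2, J:2, K:2, L:2, M:2.
The maximum eccentricity is 2, realized for instance by the pair A–C via A – F – C. So the diameter is 2.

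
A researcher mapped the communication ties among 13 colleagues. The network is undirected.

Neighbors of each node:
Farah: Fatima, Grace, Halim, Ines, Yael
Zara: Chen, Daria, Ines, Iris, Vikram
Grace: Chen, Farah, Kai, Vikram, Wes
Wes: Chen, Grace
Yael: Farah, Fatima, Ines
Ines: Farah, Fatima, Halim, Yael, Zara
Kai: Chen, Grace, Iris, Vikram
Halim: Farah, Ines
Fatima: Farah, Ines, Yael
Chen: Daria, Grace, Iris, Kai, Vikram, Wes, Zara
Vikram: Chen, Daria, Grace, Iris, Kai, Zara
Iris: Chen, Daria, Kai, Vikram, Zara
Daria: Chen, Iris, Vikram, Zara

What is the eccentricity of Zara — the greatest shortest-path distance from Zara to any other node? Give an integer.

Distances from Zara: Chen:1, Daria:1, Farah:2, Fatima:2, Grace:2, Halim:2, Ines:1, Iris:1, Kai:2, Vikram:1, Wes:2, Yael:2.
The largest is 2 (to Kai, Wes, Grace, Yael, Farah, Halim, and Fatima), so the eccentricity of Zara is 2.

2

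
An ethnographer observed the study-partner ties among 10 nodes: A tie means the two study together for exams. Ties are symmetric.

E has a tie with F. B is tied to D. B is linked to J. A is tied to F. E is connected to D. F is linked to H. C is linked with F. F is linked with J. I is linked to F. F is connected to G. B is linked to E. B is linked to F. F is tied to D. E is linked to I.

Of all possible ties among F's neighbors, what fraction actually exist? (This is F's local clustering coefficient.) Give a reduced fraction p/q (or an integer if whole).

F's neighbors: A, B, C, D, E, G, H, I, and J (k = 9).
Possible neighbor pairs: C(9,2) = 36. Edges among them: B–D, B–E, B–J, D–E, E–I → e = 5.
Clustering(F) = 5/36.

5/36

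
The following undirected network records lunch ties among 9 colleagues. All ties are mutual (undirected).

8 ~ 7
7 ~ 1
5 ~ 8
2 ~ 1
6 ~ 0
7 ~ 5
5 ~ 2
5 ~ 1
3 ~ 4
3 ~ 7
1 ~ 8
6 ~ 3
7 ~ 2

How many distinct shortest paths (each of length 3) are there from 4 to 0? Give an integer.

The shortest distance is 3, and the only length-3 path is 4–3–6–0. So there is exactly 1 shortest path.

1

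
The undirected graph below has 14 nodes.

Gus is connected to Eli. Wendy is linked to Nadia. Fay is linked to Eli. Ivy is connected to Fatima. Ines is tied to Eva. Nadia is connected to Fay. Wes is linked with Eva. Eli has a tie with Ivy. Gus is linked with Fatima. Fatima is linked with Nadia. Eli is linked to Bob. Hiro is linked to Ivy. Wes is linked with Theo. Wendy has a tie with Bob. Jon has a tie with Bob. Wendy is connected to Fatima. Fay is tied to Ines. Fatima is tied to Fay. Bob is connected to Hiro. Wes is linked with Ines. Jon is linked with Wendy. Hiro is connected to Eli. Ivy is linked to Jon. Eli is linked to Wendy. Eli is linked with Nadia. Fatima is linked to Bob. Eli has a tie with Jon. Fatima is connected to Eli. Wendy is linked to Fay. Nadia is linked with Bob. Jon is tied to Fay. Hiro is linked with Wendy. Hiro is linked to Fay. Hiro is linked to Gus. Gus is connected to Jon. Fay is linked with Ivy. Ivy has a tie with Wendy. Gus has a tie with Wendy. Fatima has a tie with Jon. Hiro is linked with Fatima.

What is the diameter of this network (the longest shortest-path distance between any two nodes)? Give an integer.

5

Eccentricity of each node (its greatest distance to any other): Bob:5, Eli:4, Eva:4, Fatima:4, Fay:3, Gus:5, Hiro:4, Ines:3, Ivy:4, Jon:4, Nadia:4, Theo:5, Wendy:4, Wes:4.
The maximum eccentricity is 5, realized for instance by the pair Bob–Theo via Bob – Eli – Fay – Ines – Wes – Theo. So the diameter is 5.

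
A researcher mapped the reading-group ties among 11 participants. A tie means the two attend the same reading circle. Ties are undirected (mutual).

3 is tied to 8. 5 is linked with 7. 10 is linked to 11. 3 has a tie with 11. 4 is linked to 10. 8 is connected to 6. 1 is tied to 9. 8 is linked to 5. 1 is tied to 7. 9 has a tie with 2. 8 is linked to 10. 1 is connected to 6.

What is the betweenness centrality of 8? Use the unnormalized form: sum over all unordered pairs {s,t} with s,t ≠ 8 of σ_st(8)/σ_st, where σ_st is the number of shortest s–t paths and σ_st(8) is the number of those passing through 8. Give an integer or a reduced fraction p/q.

26

Pairs whose geodesics pass through 8 — 10–6: 1; 10–5: 1; 10–1: 1; 10–3: 1/2; 10–9: 1; 10–7: 1; 10–2: 1; 6–5: 1; 6–3: 1; 6–4: 1; 6–11: 2/2; 5–3: 1; 5–4: 1; 5–11: 2/2 … (+13 more pairs).
All other pairs contribute 0.
Summing the contributions gives betweenness(8) = 26.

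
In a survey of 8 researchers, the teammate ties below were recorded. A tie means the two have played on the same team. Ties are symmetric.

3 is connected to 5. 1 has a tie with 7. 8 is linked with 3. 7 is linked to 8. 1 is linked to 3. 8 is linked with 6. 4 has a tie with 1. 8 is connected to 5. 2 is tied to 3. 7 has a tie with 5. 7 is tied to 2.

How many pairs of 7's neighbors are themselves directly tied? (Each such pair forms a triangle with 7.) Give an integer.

7's neighbors: 1, 2, 5, and 8.
Neighbor pairs that are themselves tied: 7–5–8. Each forms one triangle with 7, for 1 in total.

1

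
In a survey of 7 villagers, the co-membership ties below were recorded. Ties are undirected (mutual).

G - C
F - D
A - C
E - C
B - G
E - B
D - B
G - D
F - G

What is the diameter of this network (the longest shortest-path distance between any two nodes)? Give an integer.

3

Eccentricity of each node (its greatest distance to any other): A:3, B:3, C:2, D:3, E:3, F:3, G:2.
The maximum eccentricity is 3, realized for instance by the pair D–A via D – G – C – A. So the diameter is 3.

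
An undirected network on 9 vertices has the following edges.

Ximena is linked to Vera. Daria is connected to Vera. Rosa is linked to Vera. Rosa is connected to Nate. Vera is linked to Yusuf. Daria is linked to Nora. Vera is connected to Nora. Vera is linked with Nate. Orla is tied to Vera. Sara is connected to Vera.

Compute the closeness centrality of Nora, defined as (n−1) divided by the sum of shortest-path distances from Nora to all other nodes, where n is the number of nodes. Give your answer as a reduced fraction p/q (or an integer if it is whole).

Distances from Nora: Daria:1, Nate:2, Orla:2, Rosa:2, Sara:2, Vera:1, Ximena:2, Yusuf:2. Sum = 14.
n = 9, so closeness = 8/14 = 4/7.

4/7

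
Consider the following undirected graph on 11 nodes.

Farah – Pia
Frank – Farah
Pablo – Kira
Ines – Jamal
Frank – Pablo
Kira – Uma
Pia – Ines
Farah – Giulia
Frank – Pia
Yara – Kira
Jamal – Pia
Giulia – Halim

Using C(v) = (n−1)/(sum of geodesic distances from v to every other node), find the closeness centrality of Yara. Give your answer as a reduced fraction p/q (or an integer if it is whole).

10/37

Distances from Yara: Farah:4, Frank:3, Giulia:5, Halim:6, Ines:5, Jamal:5, Kira:1, Pablo:2, Pia:4, Uma:2. Sum = 37.
n = 11, so closeness = 10/37.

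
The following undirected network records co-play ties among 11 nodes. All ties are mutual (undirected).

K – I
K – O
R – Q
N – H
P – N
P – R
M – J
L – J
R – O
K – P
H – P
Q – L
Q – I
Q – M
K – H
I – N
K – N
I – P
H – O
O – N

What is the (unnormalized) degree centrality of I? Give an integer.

I is directly tied to K, N, P, and Q. That is 4 neighbors, so the degree of I is 4.

4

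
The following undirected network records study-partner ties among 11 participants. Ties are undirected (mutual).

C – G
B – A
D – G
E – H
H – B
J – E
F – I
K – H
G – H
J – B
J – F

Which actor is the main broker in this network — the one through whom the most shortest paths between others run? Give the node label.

Unnormalized betweenness of each node: A:0, B:33/2, C:0, D:0, E:15/2, F:9, G:17, H:28, I:0, J:17, K:0.
H has the largest value, 28, making it the main broker — the node through which the most shortest paths run.

H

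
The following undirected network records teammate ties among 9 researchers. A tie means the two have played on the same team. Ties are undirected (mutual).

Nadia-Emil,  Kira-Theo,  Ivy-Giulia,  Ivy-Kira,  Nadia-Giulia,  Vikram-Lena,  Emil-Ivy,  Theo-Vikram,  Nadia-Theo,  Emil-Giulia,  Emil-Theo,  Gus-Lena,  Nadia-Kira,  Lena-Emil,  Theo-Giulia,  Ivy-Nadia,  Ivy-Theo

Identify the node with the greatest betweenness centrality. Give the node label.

Emil

Unnormalized betweenness of each node: Emil:17/2, Giulia:0, Gus:0, Ivy:7/6, Kira:0, Lena:15/2, Nadia:7/6, Theo:37/6, Vikram:3/2.
Emil has the largest value, 17/2, making it the main broker — the node through which the most shortest paths run.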